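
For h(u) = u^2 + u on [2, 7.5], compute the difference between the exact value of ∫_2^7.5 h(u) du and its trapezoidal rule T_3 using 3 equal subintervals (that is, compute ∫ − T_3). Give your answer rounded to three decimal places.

-3.081

Exact integral: ∫_2^7.5 h(u) du ≈ 164.08333.
T_3 ≈ 167.16435.
Error ≈ 164.08333 − 167.16435 ≈ -3.081.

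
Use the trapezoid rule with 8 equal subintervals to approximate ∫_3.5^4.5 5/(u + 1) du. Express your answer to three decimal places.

1.003

Δu = (4.5 − 3.5)/8 = 0.125.
f(3.5) = 10/9, f(3.625) = 40/37, f(3.75) = 20/19, f(3.875) = 40/39, f(4) = 1, f(4.125) = 40/41, f(4.25) = 20/21, f(4.375) = 40/43, f(4.5) = 10/11.
T_8 = (Δu/2)·[f(u_0) + 2f(u_1) + ... + 2f(u_{7}) + f(u_8)].
Sum ≈ 1.003.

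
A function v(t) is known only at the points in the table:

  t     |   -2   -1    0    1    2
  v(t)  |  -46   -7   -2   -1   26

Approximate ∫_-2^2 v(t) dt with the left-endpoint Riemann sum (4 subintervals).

-56

Δt = 1.
Sum = 1·[(-46) + (-7) + (-2) + (-1)] = -56.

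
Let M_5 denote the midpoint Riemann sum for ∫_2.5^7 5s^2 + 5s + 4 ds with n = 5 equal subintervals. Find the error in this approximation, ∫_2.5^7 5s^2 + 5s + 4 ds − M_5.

1.51875

Exact integral: ∫_2.5^7 f(s) ds = 670.5.
M_5 = 668.98125.
Error = 670.5 − 668.98125 = 1.51875.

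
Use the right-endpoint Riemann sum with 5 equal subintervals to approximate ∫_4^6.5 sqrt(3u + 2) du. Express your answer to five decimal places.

Δu = (6.5 − 4)/5 = 0.5.
Right endpoints: 4.5, 5, 5.5, 6, 6.5.
f(4.5) ≈ 3.93700, f(5) ≈ 4.12311, f(5.5) ≈ 4.30116, f(6) ≈ 4.47214, f(6.5) ≈ 4.63681.
Sum = Δu · [f(4.5) + f(5) + f(5.5) + f(6) + f(6.5)].
Sum ≈ 10.73511.

10.73511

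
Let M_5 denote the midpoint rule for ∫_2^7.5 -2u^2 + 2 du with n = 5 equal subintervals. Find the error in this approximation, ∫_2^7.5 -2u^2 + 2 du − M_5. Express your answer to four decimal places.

-1.1092

Exact integral: ∫_2^7.5 f(u) du ≈ -264.916667.
M_5 = -263.8075.
Error ≈ -264.916667 − (-263.8075) ≈ -1.1092.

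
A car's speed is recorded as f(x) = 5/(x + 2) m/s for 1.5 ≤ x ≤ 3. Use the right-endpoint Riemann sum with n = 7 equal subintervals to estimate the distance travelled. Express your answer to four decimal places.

Δx = (3 − 1.5)/7 = 3/14.
Right endpoints: 12/7, 27/14, 15/7, 33/14, 18/7, 39/14, 3.
f(12/7) = 35/26, f(27/14) = 14/11, f(15/7) = 35/29, f(33/14) = 70/61, f(18/7) = 1.09375, f(39/14) = 70/67, f(3) = 1.
Sum = Δx · [f(12/7) + f(27/14) + f(15/7) + ...].
Sum ≈ 1.7383.

1.7383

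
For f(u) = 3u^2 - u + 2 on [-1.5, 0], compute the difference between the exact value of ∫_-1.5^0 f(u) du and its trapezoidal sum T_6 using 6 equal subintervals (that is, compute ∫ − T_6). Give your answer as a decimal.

-0.046875

Exact integral: ∫_-1.5^0 f(u) du = 7.5.
T_6 = 7.546875.
Error = 7.5 − 7.546875 = -0.046875.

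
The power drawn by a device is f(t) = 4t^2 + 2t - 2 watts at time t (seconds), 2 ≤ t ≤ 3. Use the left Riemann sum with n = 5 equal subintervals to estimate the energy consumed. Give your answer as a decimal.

Δt = (3 − 2)/5 = 0.2.
Left endpoints: 2, 2.2, 2.4, 2.6, 2.8.
f(2) = 18, f(2.2) = 21.76, f(2.4) = 25.84, f(2.6) = 30.24, f(2.8) = 34.96.
Sum = Δt · [f(2) + f(2.2) + f(2.4) + f(2.6) + f(2.8)].
Sum = 26.16.

26.16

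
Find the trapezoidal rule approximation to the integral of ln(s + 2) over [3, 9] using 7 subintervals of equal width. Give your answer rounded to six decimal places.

Δs = (9 − 3)/7 = 6/7.
f(3) ≈ 1.609438, f(27/7) ≈ 1.767662, f(33/7) ≈ 1.904237, f(39/7) ≈ 2.024382, f(45/7) ≈ 2.131627, f(51/7) ≈ 2.228477, f(57/7) ≈ 2.316770, f(9) ≈ 2.397895.
T_7 = (Δs/2)·[f(s_0) + 2f(s_1) + ... + 2f(s_{6}) + f(s_7)].
Sum ≈ 12.322990.

12.322990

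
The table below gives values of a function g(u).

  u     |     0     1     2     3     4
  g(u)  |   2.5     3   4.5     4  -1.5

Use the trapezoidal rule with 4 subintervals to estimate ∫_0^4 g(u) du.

12

Δu = 1.
T_4 = (1/2)·[2.5 + 2·3 + 2·4.5 + 2·4 + (-1.5)] = 12.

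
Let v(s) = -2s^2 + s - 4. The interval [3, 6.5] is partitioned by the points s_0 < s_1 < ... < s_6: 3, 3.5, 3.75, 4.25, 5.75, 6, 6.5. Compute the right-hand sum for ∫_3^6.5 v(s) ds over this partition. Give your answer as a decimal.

-192.59375

Subinterval widths: 0.5, 0.25, 0.5, 1.5, 0.25, 0.5.
Right endpoints: 3.5, 3.75, 4.25, 5.75, 6, 6.5.
v(3.5) = -25, v(3.75) = -28.375, v(4.25) = -35.875, v(5.75) = -64.375, v(6) = -70, v(6.5) = -82.
Sum = Σ Δs_i · v(s_i).
Sum = -192.59375.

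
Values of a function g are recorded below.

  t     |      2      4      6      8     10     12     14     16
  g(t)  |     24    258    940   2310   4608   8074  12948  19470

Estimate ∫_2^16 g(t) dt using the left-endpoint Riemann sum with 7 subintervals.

58324

Δt = 2.
Sum = 2·[24 + 258 + 940 + 2310 + 4608 + 8074 + 12948] = 58324.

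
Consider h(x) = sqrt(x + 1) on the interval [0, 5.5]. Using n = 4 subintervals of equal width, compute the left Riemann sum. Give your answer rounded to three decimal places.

9.269

Δx = (5.5 − 0)/4 = 1.375.
Left endpoints: 0, 1.375, 2.75, 4.125.
h(0) ≈ 1.000, h(1.375) ≈ 1.541, h(2.75) ≈ 1.936, h(4.125) ≈ 2.264.
Sum = Δx · [h(0) + h(1.375) + h(2.75) + h(4.125)].
Sum ≈ 9.269.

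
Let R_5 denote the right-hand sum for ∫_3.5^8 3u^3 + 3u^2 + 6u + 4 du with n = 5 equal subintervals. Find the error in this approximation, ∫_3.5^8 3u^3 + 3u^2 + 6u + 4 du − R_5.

Exact integral: ∫_3.5^8 f(u) du = 3601.828125.
R_5 = 4350.42.
Error = 3601.828125 − 4350.42 = -748.591875.

-748.591875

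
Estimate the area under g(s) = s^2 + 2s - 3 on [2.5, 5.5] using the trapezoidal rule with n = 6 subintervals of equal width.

Δs = (5.5 − 2.5)/6 = 0.5.
g(2.5) = 8.25, g(3) = 12, g(3.5) = 16.25, g(4) = 21, g(4.5) = 26.25, g(5) = 32, g(5.5) = 38.25.
T_6 = (Δs/2)·[g(s_0) + 2g(s_1) + ... + 2g(s_{5}) + g(s_6)].
Sum = 65.375.

65.375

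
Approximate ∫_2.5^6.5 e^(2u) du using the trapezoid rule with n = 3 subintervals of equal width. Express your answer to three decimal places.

338876.349

Δu = (6.5 − 2.5)/3 = 4/3.
f(2.5) ≈ 148.413, f(23/6) ≈ 2135.950, f(31/6) ≈ 30740.409, f(6.5) ≈ 442413.392.
T_3 = (Δu/2)·[f(u_0) + 2f(u_1) + 2f(u_2) + f(u_3)].
Sum ≈ 338876.349.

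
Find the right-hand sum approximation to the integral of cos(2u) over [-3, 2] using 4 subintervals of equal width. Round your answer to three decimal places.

-1.224

Δu = (2 − (-3))/4 = 1.25.
Right endpoints: -1.75, -0.5, 0.75, 2.
f(-1.75) ≈ -0.936, f(-0.5) ≈ 0.540, f(0.75) ≈ 0.071, f(2) ≈ -0.654.
Sum = Δu · [f(-1.75) + f(-0.5) + f(0.75) + f(2)].
Sum ≈ -1.224.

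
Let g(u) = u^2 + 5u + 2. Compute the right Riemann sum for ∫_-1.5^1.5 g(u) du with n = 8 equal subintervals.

Δu = (1.5 − (-1.5))/8 = 0.375.
Right endpoints: -1.125, -0.75, -0.375, 0, 0.375, 0.75, 1.125, 1.5.
g(-1.125) = -2.359375, g(-0.75) = -1.1875, g(-0.375) = 0.265625, g(0) = 2, g(0.375) = 4.015625, g(0.75) = 6.3125, g(1.125) = 8.890625, g(1.5) = 11.75.
Sum = Δu · [g(-1.125) + g(-0.75) + g(-0.375) + ...].
Sum = 11.1328125.

11.1328125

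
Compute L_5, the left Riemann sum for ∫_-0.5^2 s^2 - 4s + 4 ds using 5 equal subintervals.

Δs = (2 − (-0.5))/5 = 0.5.
Left endpoints: -0.5, 0, 0.5, 1, 1.5.
f(-0.5) = 6.25, f(0) = 4, f(0.5) = 2.25, f(1) = 1, f(1.5) = 0.25.
Sum = Δs · [f(-0.5) + f(0) + f(0.5) + f(1) + f(1.5)].
Sum = 6.875.

6.875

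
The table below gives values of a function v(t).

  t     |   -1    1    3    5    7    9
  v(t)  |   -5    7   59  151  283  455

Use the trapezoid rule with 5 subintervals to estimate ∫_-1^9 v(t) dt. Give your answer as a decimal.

Δt = 2.
T_5 = (2/2)·[(-5) + 2·7 + 2·59 + 2·151 + 2·283 + 455] = 1450.

1450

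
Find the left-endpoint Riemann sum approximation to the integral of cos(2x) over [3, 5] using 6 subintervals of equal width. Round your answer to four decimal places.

Δx = (5 − 3)/6 = 1/3.
Left endpoints: 3, 10/3, 11/3, 4, 13/3, 14/3.
f(3) ≈ 0.9602, f(10/3) ≈ 0.9274, f(11/3) ≈ 0.4974, f(4) ≈ -0.1455, f(13/3) ≈ -0.7261, f(14/3) ≈ -0.9958.
Sum = Δx · [f(3) + f(10/3) + f(11/3) + ...].
Sum ≈ 0.1725.

0.1725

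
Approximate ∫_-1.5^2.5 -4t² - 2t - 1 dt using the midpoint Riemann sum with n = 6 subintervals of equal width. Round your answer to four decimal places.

-32.7407

Δt = (2.5 − (-1.5))/6 = 2/3.
Midpoints: -7/6, -0.5, 1/6, 5/6, 1.5, 13/6.
f(-7/6) = -37/9, f(-0.5) = -1, f(1/6) = -13/9, f(5/6) = -49/9, f(1.5) = -13, f(13/6) = -217/9.
Sum = Δt · [f(-7/6) + f(-0.5) + f(1/6) + ...].
Sum ≈ -32.7407.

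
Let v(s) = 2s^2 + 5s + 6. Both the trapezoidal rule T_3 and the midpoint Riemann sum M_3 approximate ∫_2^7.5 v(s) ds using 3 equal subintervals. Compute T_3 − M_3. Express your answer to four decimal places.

T_3 ≈ 445.703704.
M_3 ≈ 436.460648.
T_3 − M_3 ≈ 9.2431.

9.2431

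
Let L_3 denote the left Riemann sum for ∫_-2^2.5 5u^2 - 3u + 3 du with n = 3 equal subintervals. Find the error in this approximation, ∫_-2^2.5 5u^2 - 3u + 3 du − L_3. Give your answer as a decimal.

Exact integral: ∫_-2^2.5 f(u) du = 49.5.
L_3 = 59.625.
Error = 49.5 − 59.625 = -10.125.

-10.125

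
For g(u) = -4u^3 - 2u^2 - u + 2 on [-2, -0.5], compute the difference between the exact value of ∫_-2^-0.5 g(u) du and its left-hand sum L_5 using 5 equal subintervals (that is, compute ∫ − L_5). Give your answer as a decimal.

-4.1175

Exact integral: ∫_-2^-0.5 g(u) du = 15.5625.
L_5 = 19.68.
Error = 15.5625 − 19.68 = -4.1175.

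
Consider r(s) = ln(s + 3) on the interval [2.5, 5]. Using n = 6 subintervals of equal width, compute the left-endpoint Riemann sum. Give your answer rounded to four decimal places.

4.6805

Δs = (5 − 2.5)/6 = 5/12.
Left endpoints: 2.5, 35/12, 10/3, 3.75, 25/6, 55/12.
r(2.5) ≈ 1.7047, r(35/12) ≈ 1.7778, r(10/3) ≈ 1.8458, r(3.75) ≈ 1.9095, r(25/6) ≈ 1.9694, r(55/12) ≈ 2.0260.
Sum = Δs · [r(2.5) + r(35/12) + r(10/3) + ...].
Sum ≈ 4.6805.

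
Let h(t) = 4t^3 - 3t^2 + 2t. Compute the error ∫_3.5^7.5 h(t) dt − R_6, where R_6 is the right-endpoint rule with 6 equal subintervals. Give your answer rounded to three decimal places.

-482.667

Exact integral: ∫_3.5^7.5 h(t) dt = 2679.
R_6 ≈ 3161.66667.
Error ≈ 2679 − 3161.66667 ≈ -482.667.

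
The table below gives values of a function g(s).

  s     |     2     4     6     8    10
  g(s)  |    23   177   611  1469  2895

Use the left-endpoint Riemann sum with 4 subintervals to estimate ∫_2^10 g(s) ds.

4560

Δs = 2.
Sum = 2·[23 + 177 + 611 + 1469] = 4560.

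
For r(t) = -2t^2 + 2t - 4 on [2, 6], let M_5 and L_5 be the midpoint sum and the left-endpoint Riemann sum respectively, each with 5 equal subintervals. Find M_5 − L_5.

-21.12

M_5 = -122.24.
L_5 = -101.12.
M_5 − L_5 = -21.12.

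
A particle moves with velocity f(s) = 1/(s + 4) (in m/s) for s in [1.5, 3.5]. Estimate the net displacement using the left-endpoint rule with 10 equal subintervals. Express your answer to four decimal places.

Δs = (3.5 − 1.5)/10 = 0.2.
Left endpoints: 1.5, 1.7, 1.9, 2.1, 2.3, 2.5, 2.7, 2.9, 3.1, 3.3.
f(1.5) = 2/11, f(1.7) = 10/57, f(1.9) = 10/59, f(2.1) = 10/61, f(2.3) = 10/63, f(2.5) = 2/13, f(2.7) = 10/67, f(2.9) = 10/69, f(3.1) = 10/71, f(3.3) = 10/73.
Sum = Δs · [f(1.5) + f(1.7) + f(1.9) + ...].
Sum ≈ 0.3151.

0.3151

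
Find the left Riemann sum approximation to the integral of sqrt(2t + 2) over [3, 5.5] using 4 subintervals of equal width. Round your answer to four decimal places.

7.8363

Δt = (5.5 − 3)/4 = 0.625.
Left endpoints: 3, 3.625, 4.25, 4.875.
f(3) ≈ 2.8284, f(3.625) ≈ 3.0414, f(4.25) ≈ 3.2404, f(4.875) ≈ 3.4278.
Sum = Δt · [f(3) + f(3.625) + f(4.25) + f(4.875)].
Sum ≈ 7.8363.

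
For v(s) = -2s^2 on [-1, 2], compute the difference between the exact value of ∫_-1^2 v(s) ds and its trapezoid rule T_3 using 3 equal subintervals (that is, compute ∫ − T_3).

Exact integral: ∫_-1^2 v(s) ds = -6.
T_3 = -7.
Error = -6 − (-7) = 1.

1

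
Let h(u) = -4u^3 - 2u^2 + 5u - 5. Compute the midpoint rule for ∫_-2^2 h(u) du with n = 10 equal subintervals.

Δu = (2 − (-2))/10 = 0.4.
Midpoints: -1.8, -1.4, -1, -0.6, -0.2, 0.2, 0.6, 1, 1.4, 1.8.
h(-1.8) = 2.848, h(-1.4) = -4.944, h(-1) = -8, h(-0.6) = -7.856, h(-0.2) = -6.048, h(0.2) = -4.112, h(0.6) = -3.584, h(1) = -6, h(1.4) = -12.896, h(1.8) = -25.808.
Sum = Δu · [h(-1.8) + h(-1.4) + h(-1) + ...].
Sum = -30.56.

-30.56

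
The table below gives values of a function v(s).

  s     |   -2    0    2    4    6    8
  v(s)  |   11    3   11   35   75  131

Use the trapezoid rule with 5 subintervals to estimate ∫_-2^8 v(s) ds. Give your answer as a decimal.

Δs = 2.
T_5 = (2/2)·[11 + 2·3 + 2·11 + 2·35 + 2·75 + 131] = 390.

390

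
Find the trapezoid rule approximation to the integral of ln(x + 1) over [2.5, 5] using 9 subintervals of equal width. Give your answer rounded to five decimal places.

3.86512

Δx = (5 − 2.5)/9 = 5/18.
f(2.5) ≈ 1.25276, f(25/9) ≈ 1.32914, f(55/18) ≈ 1.40009, f(10/3) ≈ 1.46634, f(65/18) ≈ 1.52847, f(35/9) ≈ 1.58697, f(25/6) ≈ 1.64223, f(40/9) ≈ 1.69460, f(85/18) ≈ 1.74436, f(5) ≈ 1.79176.
T_9 = (Δx/2)·[f(x_0) + 2f(x_1) + ... + 2f(x_{8}) + f(x_9)].
Sum ≈ 3.86512.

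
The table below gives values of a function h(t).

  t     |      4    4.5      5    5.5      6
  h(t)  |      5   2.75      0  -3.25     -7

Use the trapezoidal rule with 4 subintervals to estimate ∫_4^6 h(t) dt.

-0.75

Δt = 0.5.
T_4 = (0.5/2)·[5 + 2·2.75 + 2·0 + 2·(-3.25) + (-7)] = -0.75.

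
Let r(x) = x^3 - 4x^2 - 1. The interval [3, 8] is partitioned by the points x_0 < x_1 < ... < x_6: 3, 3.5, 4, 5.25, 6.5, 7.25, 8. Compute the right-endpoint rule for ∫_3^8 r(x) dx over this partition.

Subinterval widths: 0.5, 0.5, 1.25, 1.25, 0.75, 0.75.
Right endpoints: 3.5, 4, 5.25, 6.5, 7.25, 8.
r(3.5) = -7.125, r(4) = -1, r(5.25) = 33.453125, r(6.5) = 104.625, r(7.25) = 169.828125, r(8) = 255.
Sum = Σ Δx_i · r(x_i).
Sum = 487.15625.

487.15625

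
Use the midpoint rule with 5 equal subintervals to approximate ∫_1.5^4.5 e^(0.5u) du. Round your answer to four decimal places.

Δu = (4.5 − 1.5)/5 = 0.6.
Midpoints: 1.8, 2.4, 3, 3.6, 4.2.
f(1.8) ≈ 2.4596, f(2.4) ≈ 3.3201, f(3) ≈ 4.4817, f(3.6) ≈ 6.0496, f(4.2) ≈ 8.1662.
Sum = Δu · [f(1.8) + f(2.4) + f(3) + f(3.6) + f(4.2)].
Sum ≈ 14.6863.

14.6863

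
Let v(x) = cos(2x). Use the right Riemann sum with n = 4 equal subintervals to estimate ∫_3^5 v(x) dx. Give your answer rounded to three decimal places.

Δx = (5 − 3)/4 = 0.5.
Right endpoints: 3.5, 4, 4.5, 5.
v(3.5) ≈ 0.754, v(4) ≈ -0.146, v(4.5) ≈ -0.911, v(5) ≈ -0.839.
Sum = Δx · [v(3.5) + v(4) + v(4.5) + v(5)].
Sum ≈ -0.571.

-0.571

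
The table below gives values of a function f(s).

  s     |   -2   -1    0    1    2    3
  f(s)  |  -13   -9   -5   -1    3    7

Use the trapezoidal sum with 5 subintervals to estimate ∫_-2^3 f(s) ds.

Δs = 1.
T_5 = (1/2)·[(-13) + 2·(-9) + 2·(-5) + 2·(-1) + 2·3 + 7] = -15.

-15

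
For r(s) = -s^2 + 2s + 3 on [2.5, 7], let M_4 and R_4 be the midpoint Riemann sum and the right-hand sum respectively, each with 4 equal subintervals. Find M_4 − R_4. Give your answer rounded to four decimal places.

M_4 ≈ -52.400391.
R_4 = -72.80859375.
M_4 − R_4 ≈ 20.4082.

20.4082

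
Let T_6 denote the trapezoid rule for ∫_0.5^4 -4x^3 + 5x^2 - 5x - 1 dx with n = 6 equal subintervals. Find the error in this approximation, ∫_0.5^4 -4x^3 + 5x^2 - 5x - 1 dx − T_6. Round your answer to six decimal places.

4.366898

Exact integral: ∫_0.5^4 f(x) dx ≈ -192.35416667.
T_6 ≈ -196.72106481.
Error ≈ -192.35416667 − (-196.72106481) ≈ 4.366898.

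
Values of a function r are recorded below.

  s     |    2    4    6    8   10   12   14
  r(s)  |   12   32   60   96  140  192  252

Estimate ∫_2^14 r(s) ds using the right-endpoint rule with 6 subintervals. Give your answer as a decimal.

1544

Δs = 2.
Sum = 2·[32 + 60 + 96 + 140 + 192 + 252] = 1544.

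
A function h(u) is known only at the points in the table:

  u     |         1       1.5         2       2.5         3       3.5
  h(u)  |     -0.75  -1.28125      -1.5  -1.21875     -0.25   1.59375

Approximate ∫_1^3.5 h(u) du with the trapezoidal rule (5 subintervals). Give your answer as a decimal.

-1.9140625

Δu = 0.5.
T_5 = (0.5/2)·[(-0.75) + 2·(-1.28125) + 2·(-1.5) + 2·(-1.21875) + 2·(-0.25) + 1.59375] = -1.9140625.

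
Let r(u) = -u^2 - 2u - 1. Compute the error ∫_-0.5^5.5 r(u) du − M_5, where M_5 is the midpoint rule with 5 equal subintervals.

-0.72

Exact integral: ∫_-0.5^5.5 r(u) du = -91.5.
M_5 = -90.78.
Error = -91.5 − (-90.78) = -0.72.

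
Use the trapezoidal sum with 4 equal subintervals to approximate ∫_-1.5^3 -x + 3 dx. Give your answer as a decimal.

10.125

Δx = (3 − (-1.5))/4 = 1.125.
f(-1.5) = 4.5, f(-0.375) = 3.375, f(0.75) = 2.25, f(1.875) = 1.125, f(3) = 0.
T_4 = (Δx/2)·[f(x_0) + 2f(x_1) + 2f(x_2) + 2f(x_3) + f(x_4)].
Sum = 10.125.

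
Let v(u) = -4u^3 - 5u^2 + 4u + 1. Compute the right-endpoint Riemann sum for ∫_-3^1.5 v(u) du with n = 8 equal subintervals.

Δu = (1.5 − (-3))/8 = 0.5625.
Right endpoints: -2.4375, -1.875, -1.3125, -0.75, -0.1875, 0.375, 0.9375, 1.5.
v(-2.4375) = 19939/1024, v(-1.875) = 2.2890625, v(-1.3125) = -3911/1024, v(-0.75) = -3.125, v(-0.1875) = 103/1024, v(0.375) = 1.5859375, v(0.9375) = -3011/1024, v(1.5) = -17.75.
Sum = Δu · [v(-2.4375) + v(-1.875) + v(-1.3125) + ...].
Sum = -2.35546875.

-2.35546875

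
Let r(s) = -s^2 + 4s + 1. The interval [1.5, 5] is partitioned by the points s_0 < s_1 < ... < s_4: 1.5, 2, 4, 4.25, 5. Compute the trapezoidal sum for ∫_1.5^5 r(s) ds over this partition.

7.03125

Subinterval widths: 0.5, 2, 0.25, 0.75.
r(1.5) = 4.75, r(2) = 5, r(4) = 1, r(4.25) = -0.0625, r(5) = -4.
On each subinterval the trapezoid contributes (Δs_i/2)·[r(s_{i-1}) + r(s_i)].
Sum = 7.03125.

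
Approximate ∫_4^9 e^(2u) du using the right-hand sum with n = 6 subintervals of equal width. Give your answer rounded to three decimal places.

Δu = (9 − 4)/6 = 5/6.
Right endpoints: 29/6, 17/3, 6.5, 22/3, 49/6, 9.
f(29/6) ≈ 15782.652, f(17/3) ≈ 83561.096, f(6.5) ≈ 442413.392, f(22/3) ≈ 2342353.302, f(49/6) ≈ 12401566.253, f(9) ≈ 65659969.137.
Sum = Δu · [f(29/6) + f(17/3) + f(6.5) + ...].
Sum ≈ 67454704.861.

67454704.861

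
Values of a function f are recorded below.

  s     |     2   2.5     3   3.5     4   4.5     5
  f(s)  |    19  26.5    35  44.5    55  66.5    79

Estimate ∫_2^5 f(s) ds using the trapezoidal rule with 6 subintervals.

138.25

Δs = 0.5.
T_6 = (0.5/2)·[19 + 2·26.5 + 2·35 + 2·44.5 + 2·55 + 2·66.5 + 79] = 138.25.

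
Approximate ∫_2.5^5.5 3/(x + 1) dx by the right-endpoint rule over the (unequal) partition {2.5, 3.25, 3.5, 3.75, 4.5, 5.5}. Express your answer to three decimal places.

Subinterval widths: 0.75, 0.25, 0.25, 0.75, 1.
Right endpoints: 3.25, 3.5, 3.75, 4.5, 5.5.
f(3.25) = 12/17, f(3.5) = 2/3, f(3.75) = 12/19, f(4.5) = 6/11, f(5.5) = 6/13.
Sum = Σ Δx_i · f(x_i).
Sum ≈ 1.725.

1.725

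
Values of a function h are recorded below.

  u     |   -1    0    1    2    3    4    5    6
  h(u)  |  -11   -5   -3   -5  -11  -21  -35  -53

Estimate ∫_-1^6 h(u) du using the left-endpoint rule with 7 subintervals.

-91

Δu = 1.
Sum = 1·[(-11) + (-5) + (-3) + (-5) + (-11) + (-21) + (-35)] = -91.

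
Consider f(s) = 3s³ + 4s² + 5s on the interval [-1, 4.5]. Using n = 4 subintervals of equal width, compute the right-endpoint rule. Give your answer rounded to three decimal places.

Δs = (4.5 − (-1))/4 = 1.375.
Right endpoints: 0.375, 1.75, 3.125, 4.5.
f(0.375) = 1329/512, f(1.75) = 37.078125, f(3.125) = 74875/512, f(4.5) = 376.875.
Sum = Δs · [f(0.375) + f(1.75) + f(3.125) + f(4.5)].
Sum ≈ 773.835.

773.835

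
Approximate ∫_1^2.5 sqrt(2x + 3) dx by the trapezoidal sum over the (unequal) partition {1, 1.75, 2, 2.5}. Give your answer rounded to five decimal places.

3.81254

Subinterval widths: 0.75, 0.25, 0.5.
f(1) ≈ 2.23607, f(1.75) ≈ 2.54951, f(2) ≈ 2.64575, f(2.5) ≈ 2.82843.
On each subinterval the trapezoid contributes (Δx_i/2)·[f(x_{i-1}) + f(x_i)].
Sum ≈ 3.81254.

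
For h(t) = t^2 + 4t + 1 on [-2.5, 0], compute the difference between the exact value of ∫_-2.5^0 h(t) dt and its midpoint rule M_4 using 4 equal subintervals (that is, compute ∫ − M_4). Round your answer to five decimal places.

0.08138

Exact integral: ∫_-2.5^0 h(t) dt ≈ -4.7916667.
M_4 ≈ -4.8730469.
Error ≈ -4.7916667 − (-4.8730469) ≈ 0.08138.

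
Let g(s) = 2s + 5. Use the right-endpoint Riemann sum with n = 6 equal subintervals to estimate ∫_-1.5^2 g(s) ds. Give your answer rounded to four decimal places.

Δs = (2 − (-1.5))/6 = 7/12.
Right endpoints: -11/12, -1/3, 0.25, 5/6, 17/12, 2.
g(-11/12) = 19/6, g(-1/3) = 13/3, g(0.25) = 5.5, g(5/6) = 20/3, g(17/12) = 47/6, g(2) = 9.
Sum = Δs · [g(-11/12) + g(-1/3) + g(0.25) + ...].
Sum ≈ 21.2917.

21.2917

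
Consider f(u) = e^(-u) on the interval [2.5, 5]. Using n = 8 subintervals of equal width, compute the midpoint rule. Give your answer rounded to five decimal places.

Δu = (5 − 2.5)/8 = 0.3125.
Midpoints: 2.65625, 2.96875, 3.28125, 3.59375, 3.90625, 4.21875, 4.53125, 4.84375.
f(2.65625) ≈ 0.07021, f(2.96875) ≈ 0.05137, f(3.28125) ≈ 0.03758, f(3.59375) ≈ 0.02750, f(3.90625) ≈ 0.02012, f(4.21875) ≈ 0.01472, f(4.53125) ≈ 0.01077, f(4.84375) ≈ 0.00788.
Sum = Δu · [f(2.65625) + f(2.96875) + f(3.28125) + ...].
Sum ≈ 0.07504.

0.07504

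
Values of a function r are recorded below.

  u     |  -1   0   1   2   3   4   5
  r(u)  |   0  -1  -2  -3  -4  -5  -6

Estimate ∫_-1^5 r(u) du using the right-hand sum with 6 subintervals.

-21

Δu = 1.
Sum = 1·[(-1) + (-2) + (-3) + (-4) + (-5) + (-6)] = -21.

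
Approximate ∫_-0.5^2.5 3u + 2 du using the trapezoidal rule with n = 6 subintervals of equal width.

Δu = (2.5 − (-0.5))/6 = 0.5.
f(-0.5) = 0.5, f(0) = 2, f(0.5) = 3.5, f(1) = 5, f(1.5) = 6.5, f(2) = 8, f(2.5) = 9.5.
T_6 = (Δu/2)·[f(u_0) + 2f(u_1) + ... + 2f(u_{5}) + f(u_6)].
Sum = 15.

15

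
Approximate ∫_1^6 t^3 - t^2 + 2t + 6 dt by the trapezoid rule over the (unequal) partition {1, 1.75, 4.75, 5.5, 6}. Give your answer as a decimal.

Subinterval widths: 0.75, 3, 0.75, 0.5.
f(1) = 8, f(1.75) = 11.796875, f(4.75) = 100.109375, f(5.5) = 153.125, f(6) = 198.
On each subinterval the trapezoid contributes (Δt_i/2)·[f(t_{i-1}) + f(t_i)].
Sum = 358.02734375.

358.02734375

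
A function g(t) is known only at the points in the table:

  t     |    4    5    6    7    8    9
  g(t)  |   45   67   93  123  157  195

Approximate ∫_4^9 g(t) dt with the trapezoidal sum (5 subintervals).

Δt = 1.
T_5 = (1/2)·[45 + 2·67 + 2·93 + 2·123 + 2·157 + 195] = 560.

560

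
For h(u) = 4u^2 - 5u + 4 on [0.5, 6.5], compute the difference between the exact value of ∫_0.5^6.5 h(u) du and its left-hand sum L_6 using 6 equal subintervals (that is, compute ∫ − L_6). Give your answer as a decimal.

65

Exact integral: ∫_0.5^6.5 h(u) du = 285.
L_6 = 220.
Error = 285 − 220 = 65.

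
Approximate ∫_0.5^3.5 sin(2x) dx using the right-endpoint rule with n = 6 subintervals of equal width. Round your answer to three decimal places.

Δx = (3.5 − 0.5)/6 = 0.5.
Right endpoints: 1, 1.5, 2, 2.5, 3, 3.5.
f(1) ≈ 0.909, f(1.5) ≈ 0.141, f(2) ≈ -0.757, f(2.5) ≈ -0.959, f(3) ≈ -0.279, f(3.5) ≈ 0.657.
Sum = Δx · [f(1) + f(1.5) + f(2) + ...].
Sum ≈ -0.144.

-0.144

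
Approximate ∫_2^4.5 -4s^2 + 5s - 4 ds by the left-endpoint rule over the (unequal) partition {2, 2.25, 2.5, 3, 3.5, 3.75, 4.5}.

Subinterval widths: 0.25, 0.25, 0.5, 0.5, 0.25, 0.75.
Left endpoints: 2, 2.25, 2.5, 3, 3.5, 3.75.
f(2) = -10, f(2.25) = -13, f(2.5) = -16.5, f(3) = -25, f(3.5) = -35.5, f(3.75) = -41.5.
Sum = Σ Δs_i · f(s_i).
Sum = -66.5.

-66.5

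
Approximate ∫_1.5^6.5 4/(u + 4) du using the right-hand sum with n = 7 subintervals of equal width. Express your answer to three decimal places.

2.467

Δu = (6.5 − 1.5)/7 = 5/7.
Right endpoints: 31/14, 41/14, 51/14, 61/14, 71/14, 81/14, 6.5.
f(31/14) = 56/87, f(41/14) = 56/97, f(51/14) = 56/107, f(61/14) = 56/117, f(71/14) = 56/127, f(81/14) = 56/137, f(6.5) = 8/21.
Sum = Δu · [f(31/14) + f(41/14) + f(51/14) + ...].
Sum ≈ 2.467.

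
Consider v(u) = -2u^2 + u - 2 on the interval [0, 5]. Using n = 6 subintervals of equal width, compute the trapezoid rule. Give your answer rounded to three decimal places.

Δu = (5 − 0)/6 = 5/6.
v(0) = -2, v(5/6) = -23/9, v(5/3) = -53/9, v(2.5) = -12, v(10/3) = -188/9, v(25/6) = -293/9, v(5) = -47.
T_6 = (Δu/2)·[v(u_0) + 2v(u_1) + ... + 2v(u_{5}) + v(u_6)].
Sum ≈ -81.991.

-81.991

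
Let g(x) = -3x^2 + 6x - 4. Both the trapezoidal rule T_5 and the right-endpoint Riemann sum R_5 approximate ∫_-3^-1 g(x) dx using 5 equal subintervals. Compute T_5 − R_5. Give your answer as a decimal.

-7.2

T_5 = -58.16.
R_5 = -50.96.
T_5 − R_5 = -7.2.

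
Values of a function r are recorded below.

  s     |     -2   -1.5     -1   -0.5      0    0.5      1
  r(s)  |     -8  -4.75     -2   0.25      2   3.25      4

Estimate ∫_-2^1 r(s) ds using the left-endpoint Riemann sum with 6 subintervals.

Δs = 0.5.
Sum = 0.5·[(-8) + (-4.75) + (-2) + 0.25 + 2 + 3.25] = -4.625.

-4.625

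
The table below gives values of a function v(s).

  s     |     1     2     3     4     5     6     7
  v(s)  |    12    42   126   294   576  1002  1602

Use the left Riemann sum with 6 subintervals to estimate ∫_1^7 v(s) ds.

2052

Δs = 1.
Sum = 1·[12 + 42 + 126 + 294 + 576 + 1002] = 2052.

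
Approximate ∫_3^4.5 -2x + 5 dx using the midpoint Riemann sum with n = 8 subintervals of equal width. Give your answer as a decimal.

-3.75

Δx = (4.5 − 3)/8 = 0.1875.
Midpoints: 3.09375, 3.28125, 3.46875, 3.65625, 3.84375, 4.03125, 4.21875, 4.40625.
f(3.09375) = -1.1875, f(3.28125) = -1.5625, f(3.46875) = -1.9375, f(3.65625) = -2.3125, f(3.84375) = -2.6875, f(4.03125) = -3.0625, f(4.21875) = -3.4375, f(4.40625) = -3.8125.
Sum = Δx · [f(3.09375) + f(3.28125) + f(3.46875) + ...].
Sum = -3.75.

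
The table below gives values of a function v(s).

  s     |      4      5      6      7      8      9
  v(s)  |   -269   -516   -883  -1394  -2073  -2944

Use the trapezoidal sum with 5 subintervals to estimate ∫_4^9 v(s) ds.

-6472.5

Δs = 1.
T_5 = (1/2)·[(-269) + 2·(-516) + 2·(-883) + 2·(-1394) + 2·(-2073) + (-2944)] = -6472.5.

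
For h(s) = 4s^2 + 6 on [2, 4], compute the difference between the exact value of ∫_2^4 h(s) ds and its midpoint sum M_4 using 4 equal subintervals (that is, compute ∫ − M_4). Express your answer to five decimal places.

Exact integral: ∫_2^4 h(s) ds ≈ 86.6666667.
M_4 = 86.5.
Error ≈ 86.6666667 − 86.5 ≈ 0.16667.

0.16667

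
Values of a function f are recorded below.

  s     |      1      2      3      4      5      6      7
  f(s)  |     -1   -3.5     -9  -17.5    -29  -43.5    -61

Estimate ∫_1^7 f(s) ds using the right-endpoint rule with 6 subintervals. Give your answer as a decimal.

-163.5

Δs = 1.
Sum = 1·[(-3.5) + (-9) + (-17.5) + (-29) + (-43.5) + (-61)] = -163.5.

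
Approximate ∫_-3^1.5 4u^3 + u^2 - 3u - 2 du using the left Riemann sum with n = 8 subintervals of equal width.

-95.0625

Δu = (1.5 − (-3))/8 = 0.5625.
Left endpoints: -3, -2.4375, -1.875, -1.3125, -0.75, -0.1875, 0.375, 0.9375.
f(-3) = -92, f(-2.4375) = -47795/1024, f(-1.875) = -19.2265625, f(-1.3125) = -5513/1024, f(-0.75) = -0.875, f(-0.1875) = -1463/1024, f(0.375) = -2.7734375, f(0.9375) = -653/1024.
Sum = Δu · [f(-3) + f(-2.4375) + f(-1.875) + ...].
Sum = -95.0625.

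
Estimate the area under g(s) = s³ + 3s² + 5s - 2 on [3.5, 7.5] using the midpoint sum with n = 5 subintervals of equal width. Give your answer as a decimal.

1230.34

Δs = (7.5 − 3.5)/5 = 0.8.
Midpoints: 3.9, 4.7, 5.5, 6.3, 7.1.
g(3.9) = 122.449, g(4.7) = 191.593, g(5.5) = 282.625, g(6.3) = 398.617, g(7.1) = 542.641.
Sum = Δs · [g(3.9) + g(4.7) + g(5.5) + g(6.3) + g(7.1)].
Sum = 1230.34.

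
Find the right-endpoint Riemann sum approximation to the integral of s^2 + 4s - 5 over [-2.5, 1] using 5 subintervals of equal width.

-19.11

Δs = (1 − (-2.5))/5 = 0.7.
Right endpoints: -1.8, -1.1, -0.4, 0.3, 1.
f(-1.8) = -8.96, f(-1.1) = -8.19, f(-0.4) = -6.44, f(0.3) = -3.71, f(1) = 0.
Sum = Δs · [f(-1.8) + f(-1.1) + f(-0.4) + f(0.3) + f(1)].
Sum = -19.11.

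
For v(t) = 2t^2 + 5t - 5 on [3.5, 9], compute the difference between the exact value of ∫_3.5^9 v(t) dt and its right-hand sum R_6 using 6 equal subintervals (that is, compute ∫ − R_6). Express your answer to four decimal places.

-77.1655

Exact integral: ∫_3.5^9 v(t) dt ≈ 601.791667.
R_6 ≈ 678.957176.
Error ≈ 601.791667 − 678.957176 ≈ -77.1655.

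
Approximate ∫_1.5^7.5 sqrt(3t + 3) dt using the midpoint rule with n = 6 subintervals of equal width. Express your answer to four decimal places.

24.0613

Δt = (7.5 − 1.5)/6 = 1.
Midpoints: 2, 3, 4, 5, 6, 7.
f(2) ≈ 3.0000, f(3) ≈ 3.4641, f(4) ≈ 3.8730, f(5) ≈ 4.2426, f(6) ≈ 4.5826, f(7) ≈ 4.8990.
Sum = Δt · [f(2) + f(3) + f(4) + ...].
Sum ≈ 24.0613.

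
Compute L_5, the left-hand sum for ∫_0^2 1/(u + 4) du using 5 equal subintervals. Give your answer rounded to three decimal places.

Δu = (2 − 0)/5 = 0.4.
Left endpoints: 0, 0.4, 0.8, 1.2, 1.6.
f(0) = 0.25, f(0.4) = 5/22, f(0.8) = 5/24, f(1.2) = 5/26, f(1.6) = 5/28.
Sum = Δu · [f(0) + f(0.4) + f(0.8) + f(1.2) + f(1.6)].
Sum ≈ 0.423.

0.423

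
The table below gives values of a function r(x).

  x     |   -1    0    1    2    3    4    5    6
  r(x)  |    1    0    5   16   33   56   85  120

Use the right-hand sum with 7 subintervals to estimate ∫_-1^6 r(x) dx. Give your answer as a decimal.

Δx = 1.
Sum = 1·[0 + 5 + 16 + 33 + 56 + 85 + 120] = 315.

315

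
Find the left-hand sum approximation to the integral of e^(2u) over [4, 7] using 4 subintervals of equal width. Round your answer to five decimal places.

Δu = (7 − 4)/4 = 0.75.
Left endpoints: 4, 4.75, 5.5, 6.25.
f(4) ≈ 2980.95799, f(4.75) ≈ 13359.72683, f(5.5) ≈ 59874.14172, f(6.25) ≈ 268337.28652.
Sum = Δu · [f(4) + f(4.75) + f(5.5) + f(6.25)].
Sum ≈ 258414.08479.

258414.08479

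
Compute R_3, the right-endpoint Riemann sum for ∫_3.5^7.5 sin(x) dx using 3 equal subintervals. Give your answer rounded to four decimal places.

-0.2279

Δx = (7.5 − 3.5)/3 = 4/3.
Right endpoints: 29/6, 37/6, 7.5.
f(29/6) ≈ -0.9927, f(37/6) ≈ -0.1163, f(7.5) ≈ 0.9380.
Sum = Δx · [f(29/6) + f(37/6) + f(7.5)].
Sum ≈ -0.2279.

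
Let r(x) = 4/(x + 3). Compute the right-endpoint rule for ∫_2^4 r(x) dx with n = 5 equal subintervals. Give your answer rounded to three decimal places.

1.301

Δx = (4 − 2)/5 = 0.4.
Right endpoints: 2.4, 2.8, 3.2, 3.6, 4.
r(2.4) = 20/27, r(2.8) = 20/29, r(3.2) = 20/31, r(3.6) = 20/33, r(4) = 4/7.
Sum = Δx · [r(2.4) + r(2.8) + r(3.2) + r(3.6) + r(4)].
Sum ≈ 1.301.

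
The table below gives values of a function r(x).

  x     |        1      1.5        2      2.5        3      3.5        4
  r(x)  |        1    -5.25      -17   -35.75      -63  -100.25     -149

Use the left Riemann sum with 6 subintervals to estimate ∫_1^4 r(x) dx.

Δx = 0.5.
Sum = 0.5·[1 + (-5.25) + (-17) + (-35.75) + (-63) + (-100.25)] = -110.125.

-110.125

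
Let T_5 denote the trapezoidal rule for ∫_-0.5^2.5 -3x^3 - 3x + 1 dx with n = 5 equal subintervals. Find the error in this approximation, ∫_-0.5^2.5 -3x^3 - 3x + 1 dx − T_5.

Exact integral: ∫_-0.5^2.5 f(x) dx = -35.25.
T_5 = -36.87.
Error = -35.25 − (-36.87) = 1.62.

1.62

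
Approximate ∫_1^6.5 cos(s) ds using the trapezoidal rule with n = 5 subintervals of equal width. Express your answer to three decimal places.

-0.562

Δs = (6.5 − 1)/5 = 1.1.
f(1) ≈ 0.540, f(2.1) ≈ -0.505, f(3.2) ≈ -0.998, f(4.3) ≈ -0.401, f(5.4) ≈ 0.635, f(6.5) ≈ 0.977.
T_5 = (Δs/2)·[f(s_0) + 2f(s_1) + ... + 2f(s_{4}) + f(s_5)].
Sum ≈ -0.562.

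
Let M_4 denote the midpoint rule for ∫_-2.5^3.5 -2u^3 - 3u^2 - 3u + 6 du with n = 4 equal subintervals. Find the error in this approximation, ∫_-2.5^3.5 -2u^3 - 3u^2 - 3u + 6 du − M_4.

Exact integral: ∫_-2.5^3.5 f(u) du = -87.
M_4 = -80.25.
Error = -87 − (-80.25) = -6.75.

-6.75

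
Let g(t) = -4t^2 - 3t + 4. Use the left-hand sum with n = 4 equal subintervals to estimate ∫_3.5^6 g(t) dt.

Δt = (6 − 3.5)/4 = 0.625.
Left endpoints: 3.5, 4.125, 4.75, 5.375.
g(3.5) = -55.5, g(4.125) = -76.4375, g(4.75) = -100.5, g(5.375) = -127.6875.
Sum = Δt · [g(3.5) + g(4.125) + g(4.75) + g(5.375)].
Sum = -225.078125.

-225.078125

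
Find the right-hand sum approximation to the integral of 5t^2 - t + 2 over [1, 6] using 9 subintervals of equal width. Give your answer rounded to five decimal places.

Δt = (6 − 1)/9 = 5/9.
Right endpoints: 14/9, 19/9, 8/3, 29/9, 34/9, 13/3, 44/9, 49/9, 6.
f(14/9) = 1016/81, f(19/9) = 1796/81, f(8/3) = 314/9, f(29/9) = 4106/81, f(34/9) = 5636/81, f(13/3) = 824/9, f(44/9) = 9446/81, f(49/9) = 11726/81, f(6) = 176.
Sum = Δt · [f(14/9) + f(19/9) + f(8/3) + ...].
Sum ≈ 399.34156.

399.34156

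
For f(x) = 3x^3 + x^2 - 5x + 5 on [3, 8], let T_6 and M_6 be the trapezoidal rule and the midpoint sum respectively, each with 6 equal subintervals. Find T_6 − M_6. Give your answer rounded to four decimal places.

T_6 ≈ 3089.641204.
M_6 ≈ 3045.804398.
T_6 − M_6 ≈ 43.8368.

43.8368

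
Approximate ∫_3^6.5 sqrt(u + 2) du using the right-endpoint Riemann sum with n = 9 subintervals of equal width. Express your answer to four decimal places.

9.1989

Δu = (6.5 − 3)/9 = 7/18.
Right endpoints: 61/18, 34/9, 25/6, 41/9, 89/18, 16/3, 103/18, 55/9, 6.5.
f(61/18) ≈ 2.3214, f(34/9) ≈ 2.4037, f(25/6) ≈ 2.4833, f(41/9) ≈ 2.5604, f(89/18) ≈ 2.6352, f(16/3) ≈ 2.7080, f(103/18) ≈ 2.7789, f(55/9) ≈ 2.8480, f(6.5) ≈ 2.9155.
Sum = Δu · [f(61/18) + f(34/9) + f(25/6) + ...].
Sum ≈ 9.1989.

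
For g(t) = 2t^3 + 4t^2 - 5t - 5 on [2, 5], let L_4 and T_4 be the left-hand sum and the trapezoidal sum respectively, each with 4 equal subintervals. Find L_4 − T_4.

-113.625

L_4 = 286.40625.
T_4 = 400.03125.
L_4 − T_4 = -113.625.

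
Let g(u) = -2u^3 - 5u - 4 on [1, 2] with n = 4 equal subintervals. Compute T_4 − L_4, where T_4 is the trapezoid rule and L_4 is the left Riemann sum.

-2.375

T_4 = -19.09375.
L_4 = -16.71875.
T_4 − L_4 = -2.375.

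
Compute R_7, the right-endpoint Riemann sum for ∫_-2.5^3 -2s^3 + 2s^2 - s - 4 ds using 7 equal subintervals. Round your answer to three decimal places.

Δs = (3 − (-2.5))/7 = 11/14.
Right endpoints: -12/7, -13/14, -1/7, 9/14, 10/7, 31/14, 3.
f(-12/7) = 4688/343, f(-13/14) = 349/1372, f(-1/7) = -1307/343, f(9/14) = -5965/1372, f(10/7) = -2462/343, f(31/14) = -24863/1372, f(3) = -43.
Sum = Δs · [f(-12/7) + f(-13/14) + f(-1/7) + ...].
Sum ≈ -49.135.

-49.135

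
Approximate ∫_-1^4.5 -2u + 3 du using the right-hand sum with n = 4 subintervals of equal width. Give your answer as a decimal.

-10.3125

Δu = (4.5 − (-1))/4 = 1.375.
Right endpoints: 0.375, 1.75, 3.125, 4.5.
f(0.375) = 2.25, f(1.75) = -0.5, f(3.125) = -3.25, f(4.5) = -6.
Sum = Δu · [f(0.375) + f(1.75) + f(3.125) + f(4.5)].
Sum = -10.3125.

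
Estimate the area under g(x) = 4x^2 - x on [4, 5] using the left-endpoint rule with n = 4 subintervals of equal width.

Δx = (5 − 4)/4 = 0.25.
Left endpoints: 4, 4.25, 4.5, 4.75.
g(4) = 60, g(4.25) = 68, g(4.5) = 76.5, g(4.75) = 85.5.
Sum = Δx · [g(4) + g(4.25) + g(4.5) + g(4.75)].
Sum = 72.5.

72.5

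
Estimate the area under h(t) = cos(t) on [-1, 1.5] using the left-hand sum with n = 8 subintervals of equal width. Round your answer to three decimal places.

1.897

Δt = (1.5 − (-1))/8 = 0.3125.
Left endpoints: -1, -0.6875, -0.375, -0.0625, 0.25, 0.5625, 0.875, 1.1875.
h(-1) ≈ 0.540, h(-0.6875) ≈ 0.773, h(-0.375) ≈ 0.931, h(-0.0625) ≈ 0.998, h(0.25) ≈ 0.969, h(0.5625) ≈ 0.846, h(0.875) ≈ 0.641, h(1.1875) ≈ 0.374.
Sum = Δt · [h(-1) + h(-0.6875) + h(-0.375) + ...].
Sum ≈ 1.897.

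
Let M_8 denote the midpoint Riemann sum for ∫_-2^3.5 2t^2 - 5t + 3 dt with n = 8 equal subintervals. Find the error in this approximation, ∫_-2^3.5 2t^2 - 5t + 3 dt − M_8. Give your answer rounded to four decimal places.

Exact integral: ∫_-2^3.5 f(t) dt ≈ 29.791667.
M_8 ≈ 29.358398.
Error ≈ 29.791667 − 29.358398 ≈ 0.4333.

0.4333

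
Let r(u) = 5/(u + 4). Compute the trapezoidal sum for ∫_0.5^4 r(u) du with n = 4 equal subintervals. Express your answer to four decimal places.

Δu = (4 − 0.5)/4 = 0.875.
r(0.5) = 10/9, r(1.375) = 40/43, r(2.25) = 0.8, r(3.125) = 40/57, r(4) = 0.625.
T_4 = (Δu/2)·[r(u_0) + 2r(u_1) + 2r(u_2) + 2r(u_3) + r(u_4)].
Sum ≈ 2.8875.

2.8875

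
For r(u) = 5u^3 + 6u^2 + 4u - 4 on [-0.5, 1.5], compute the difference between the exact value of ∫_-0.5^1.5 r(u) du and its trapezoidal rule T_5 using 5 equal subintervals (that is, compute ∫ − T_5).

Exact integral: ∫_-0.5^1.5 r(u) du = 9.25.
T_5 = 9.97.
Error = 9.25 − 9.97 = -0.72.

-0.72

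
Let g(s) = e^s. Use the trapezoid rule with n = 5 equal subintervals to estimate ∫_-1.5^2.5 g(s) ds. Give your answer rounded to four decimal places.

Δs = (2.5 − (-1.5))/5 = 0.8.
g(-1.5) ≈ 0.2231, g(-0.7) ≈ 0.4966, g(0.1) ≈ 1.1052, g(0.9) ≈ 2.4596, g(1.7) ≈ 5.4739, g(2.5) ≈ 12.1825.
T_5 = (Δs/2)·[g(s_0) + 2g(s_1) + ... + 2g(s_{4}) + g(s_5)].
Sum ≈ 12.5905.

12.5905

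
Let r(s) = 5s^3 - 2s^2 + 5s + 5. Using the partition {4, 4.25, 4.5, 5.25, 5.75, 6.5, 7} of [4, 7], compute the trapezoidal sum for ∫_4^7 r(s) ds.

Subinterval widths: 0.25, 0.25, 0.75, 0.5, 0.75, 0.5.
r(4) = 313, r(4.25) = 373.953125, r(4.5) = 442.625, r(5.25) = 699.640625, r(5.75) = 918.171875, r(6.5) = 1326.125, r(7) = 1657.
On each subinterval the trapezoid contributes (Δs_i/2)·[r(s_{i-1}) + r(s_i)].
Sum = 2608.13671875.

2608.13671875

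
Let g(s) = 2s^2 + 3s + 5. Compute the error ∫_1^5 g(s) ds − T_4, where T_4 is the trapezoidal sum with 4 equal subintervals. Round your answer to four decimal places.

Exact integral: ∫_1^5 g(s) ds ≈ 138.666667.
T_4 = 140.
Error ≈ 138.666667 − 140 ≈ -1.3333.

-1.3333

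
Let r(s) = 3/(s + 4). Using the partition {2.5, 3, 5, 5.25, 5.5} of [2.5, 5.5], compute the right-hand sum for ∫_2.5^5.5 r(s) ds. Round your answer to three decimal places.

1.041

Subinterval widths: 0.5, 2, 0.25, 0.25.
Right endpoints: 3, 5, 5.25, 5.5.
r(3) = 3/7, r(5) = 1/3, r(5.25) = 12/37, r(5.5) = 6/19.
Sum = Σ Δs_i · r(s_i).
Sum ≈ 1.041.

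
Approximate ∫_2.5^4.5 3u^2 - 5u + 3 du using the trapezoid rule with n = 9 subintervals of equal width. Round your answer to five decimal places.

Δu = (4.5 − 2.5)/9 = 2/9.
f(2.5) = 9.25, f(49/18) = 1255/108, f(53/18) = 1543/108, f(19/6) = 17.25, f(61/18) = 2215/108, f(65/18) = 2599/108, f(23/6) = 335/12, f(73/18) = 3463/108, f(77/18) = 3943/108, f(4.5) = 41.25.
T_9 = (Δu/2)·[f(u_0) + 2f(u_1) + ... + 2f(u_{8}) + f(u_9)].
Sum ≈ 46.54938.

46.54938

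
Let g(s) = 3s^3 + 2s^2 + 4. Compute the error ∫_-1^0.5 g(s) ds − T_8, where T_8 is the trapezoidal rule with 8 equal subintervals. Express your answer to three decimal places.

0.002

Exact integral: ∫_-1^0.5 g(s) ds = 6.046875.
T_8 ≈ 6.04468.
Error ≈ 6.046875 − 6.04468 ≈ 0.002.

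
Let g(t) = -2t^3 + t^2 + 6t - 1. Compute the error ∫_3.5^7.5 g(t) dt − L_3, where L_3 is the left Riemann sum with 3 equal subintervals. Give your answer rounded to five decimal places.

-422.07407

Exact integral: ∫_3.5^7.5 g(t) dt ≈ -1252.6666667.
L_3 ≈ -830.5925926.
Error ≈ -1252.6666667 − (-830.5925926) ≈ -422.07407.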